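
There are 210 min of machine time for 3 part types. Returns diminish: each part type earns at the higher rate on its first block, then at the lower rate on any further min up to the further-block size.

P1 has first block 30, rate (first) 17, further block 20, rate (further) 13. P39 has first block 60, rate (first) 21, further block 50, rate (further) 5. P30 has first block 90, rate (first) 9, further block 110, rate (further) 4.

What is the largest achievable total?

Rank every tier by rate: P39/first 21 > P1/first 17 > P1/second 13 > P30/first 9 > P39/second 5 > P30/second 4.
Fill P39 first block (60 at 21) ; 150 left.
Fill P1 first block (30 at 17) ; 120 left.
P1 second at 13: fill all 20 ; 100 left.
Fill P30 first block (90 at 9) ; 10 left.
P39 second at 5: only 10 left, fill 10.
Total = 21×60 + 17×30 + 13×20 + 9×90 + 5×10 = 2890.

2890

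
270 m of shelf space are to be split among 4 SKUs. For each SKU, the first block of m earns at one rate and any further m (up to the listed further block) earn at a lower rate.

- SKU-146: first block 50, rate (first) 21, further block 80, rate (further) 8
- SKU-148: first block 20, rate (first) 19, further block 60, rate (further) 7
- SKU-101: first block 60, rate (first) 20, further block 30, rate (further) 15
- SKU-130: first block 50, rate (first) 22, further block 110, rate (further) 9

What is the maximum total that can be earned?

4720

Order all 8 blocks by rate: SKU-130/T1 22 > SKU-146/T1 21 > SKU-101/T1 20 > SKU-148/T1 19 > SKU-101/T2 15 > SKU-130/T2 9 > SKU-146/T2 8 > SKU-148/T2 7.
SKU-130/T1 (22): +50 → 220 left.
Fill SKU-146 T1 block (50 at 21) → 170 left.
SKU-101 T1 at 20: fill all 60 → 110 left.
SKU-148 T1 at 19: fill all 20 → 90 left.
SKU-101/T2 (15): +30 → 60 left.
SKU-130/T2: +60 of 110 at 9; pool empty.
Total = 22×50 + 21×50 + 20×60 + 19×20 + 15×30 + 9×60 = 4720.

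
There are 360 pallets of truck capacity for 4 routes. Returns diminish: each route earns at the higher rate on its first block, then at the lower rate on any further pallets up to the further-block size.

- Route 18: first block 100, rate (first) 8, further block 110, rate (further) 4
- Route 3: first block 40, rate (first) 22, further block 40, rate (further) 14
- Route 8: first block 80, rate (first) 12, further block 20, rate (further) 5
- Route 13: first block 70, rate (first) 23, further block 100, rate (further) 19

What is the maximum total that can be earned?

Treat each block as its own option and order by rate: Route 13/first 23 > Route 3/first 22 > Route 13/second 19 > Route 3/second 14 > Route 8/first 12 > Route 18/first 8 > Route 8/second 5 > Route 18/second 4.
Route 13/first (23): +70 → 290 left.
Route 3/first (22): +40 → 250 left.
Route 13/second (19): +100 → 150 left.
Route 3/second (14): +40 → 110 left.
Route 8 first at 12: fill all 80 → 30 left.
Route 18/first: +30 of 100 at 8; pool empty.
Total = 23×70 + 22×40 + 19×100 + 14×40 + 12×80 + 8×30 = 6150.

6150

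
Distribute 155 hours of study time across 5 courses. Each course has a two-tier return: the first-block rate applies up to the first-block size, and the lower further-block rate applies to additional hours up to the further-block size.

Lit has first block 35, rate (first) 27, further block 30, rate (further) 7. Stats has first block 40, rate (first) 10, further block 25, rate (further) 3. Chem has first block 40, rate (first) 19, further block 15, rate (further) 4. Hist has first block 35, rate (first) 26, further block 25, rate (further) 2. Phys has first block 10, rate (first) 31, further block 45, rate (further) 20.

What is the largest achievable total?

Order all 10 blocks by rate: Phys/T1 31 > Lit/T1 27 > Hist/T1 26 > Phys/T2 20 > Chem/T1 19 > Stats/T1 10 > Lit/T2 7 > Chem/T2 4 > Stats/T2 3 > Hist/T2 2.
Fill Phys T1 block (10 at 31) → 145 left.
Lit/T1 (27): +35 → 110 left.
Hist/T1 (26): +35 → 75 left.
Phys T2 at 20: fill all 45 → 30 left.
Chem/T1: +30 of 40 at 19; pool empty.
Total = 31×10 + 27×35 + 26×35 + 20×45 + 19×30 = 3635.

3635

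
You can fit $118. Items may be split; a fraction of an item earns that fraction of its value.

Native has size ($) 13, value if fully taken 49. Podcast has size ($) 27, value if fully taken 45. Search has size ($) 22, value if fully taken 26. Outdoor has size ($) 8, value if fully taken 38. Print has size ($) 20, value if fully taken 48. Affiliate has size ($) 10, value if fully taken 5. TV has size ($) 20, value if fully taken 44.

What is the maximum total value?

254

Rank by value-to-size ratio: Outdoor 38/8≈4.75, Native 49/13≈3.77, Print 48/20≈2.4, TV 44/20≈2.2, Podcast 45/27≈1.67, Search 26/22≈1.18, Affiliate 5/10≈0.5.
All 8 $ of Outdoor fit (value 38) — 110 remain.
Native: take in full, 13 $ for value 49 — 97 left.
Print: take in full, 20 $ for value 48 — 77 left.
Take all of TV (20 $, value 44) — 57 $ left.
All 27 $ of Podcast fit (value 45) — 30 remain.
Search: take in full, 22 $ for value 26 — 8 left.
Only 8 $ remain; take 8/10 of Affiliate for value 5×8/10 = 4.
Total value = 254.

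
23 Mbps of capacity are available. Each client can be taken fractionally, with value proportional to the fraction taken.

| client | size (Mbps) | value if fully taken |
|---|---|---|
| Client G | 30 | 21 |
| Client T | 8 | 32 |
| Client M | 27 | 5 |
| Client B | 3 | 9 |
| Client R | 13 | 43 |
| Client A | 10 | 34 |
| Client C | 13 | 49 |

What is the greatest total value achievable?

87.8

Best value per unit of size first: Client T 32/8≈4, Client C 49/13≈3.77, Client A 34/10≈3.4, Client R 43/13≈3.31, Client B 9/3≈3, Client G 21/30≈0.7, Client M 5/27≈0.185.
Take all of Client T (8 Mbps, value 32) ; 15 Mbps left.
Client C: take in full, 13 Mbps for value 49 ; 2 left.
Only 2 Mbps remain; take 2/10 of Client A for value 34×2/10 = 6.8.
Total value = 87.8.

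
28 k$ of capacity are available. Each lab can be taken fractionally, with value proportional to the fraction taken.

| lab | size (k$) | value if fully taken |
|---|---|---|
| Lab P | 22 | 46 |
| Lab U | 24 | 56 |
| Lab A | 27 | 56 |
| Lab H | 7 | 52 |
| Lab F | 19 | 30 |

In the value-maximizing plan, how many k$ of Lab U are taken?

21

Sort by value density: Lab H 52/7≈7.43, Lab U 56/24≈2.33, Lab P 46/22≈2.09, Lab A 56/27≈2.07, Lab F 30/19≈1.58.
Take all of Lab H (7 k$, value 52) ; 21 k$ left.
Fill the last 21 k$ with part of Lab U: 21/24 of it earns 49.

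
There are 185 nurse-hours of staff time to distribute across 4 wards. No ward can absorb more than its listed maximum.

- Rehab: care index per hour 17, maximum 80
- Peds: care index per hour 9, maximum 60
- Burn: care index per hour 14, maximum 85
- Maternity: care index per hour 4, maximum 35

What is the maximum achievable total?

2730

Order the wards by care index per hour: Rehab 17 > Burn 14 > Peds 9 > Maternity 4.
Rehab: +80 to 80 (cap) — 105 left.
Give Burn 85 to hit its cap of 85 — 20 left.
Peds has room for 60 but only 20 remain, so it gets 20.
Total = 17×80 + 9×20 + 14×85 = 2730.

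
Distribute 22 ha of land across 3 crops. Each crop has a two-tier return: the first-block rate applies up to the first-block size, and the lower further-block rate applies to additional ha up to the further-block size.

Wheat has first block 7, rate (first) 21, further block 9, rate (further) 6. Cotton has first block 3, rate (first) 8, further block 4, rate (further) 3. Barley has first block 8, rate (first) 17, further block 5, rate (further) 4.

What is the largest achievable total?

331

Order all 6 blocks by rate: Wheat/tier1 21 > Barley/tier1 17 > Cotton/tier1 8 > Wheat/tier2 6 > Barley/tier2 4 > Cotton/tier2 3.
Wheat tier1 at 21: fill all 7 ; 15 left.
Fill Barley tier1 block (8 at 17) ; 7 left.
Fill Cotton tier1 block (3 at 8) ; 4 left.
Wheat tier2 at 6: only 4 left, fill 4.
Total = 21×7 + 17×8 + 8×3 + 6×4 = 331.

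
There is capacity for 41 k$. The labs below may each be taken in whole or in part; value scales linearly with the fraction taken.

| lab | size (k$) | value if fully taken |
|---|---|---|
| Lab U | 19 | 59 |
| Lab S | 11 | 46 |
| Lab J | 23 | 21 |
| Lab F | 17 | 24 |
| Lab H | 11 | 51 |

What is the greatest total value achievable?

156

Best value per unit of size first: Lab H 51/11≈4.64, Lab S 46/11≈4.18, Lab U 59/19≈3.11, Lab F 24/17≈1.41, Lab J 21/23≈0.913.
Lab H: take in full, 11 k$ for value 51 ; 30 left.
All 11 k$ of Lab S fit (value 46) ; 19 remain.
All 19 k$ of Lab U fit (value 59) ; 0 remain.
Total value = 156.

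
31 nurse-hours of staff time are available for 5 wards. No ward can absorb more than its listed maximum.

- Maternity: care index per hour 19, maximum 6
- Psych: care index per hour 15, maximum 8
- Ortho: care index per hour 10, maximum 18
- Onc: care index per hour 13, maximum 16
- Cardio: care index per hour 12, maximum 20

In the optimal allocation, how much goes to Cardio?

Highest care index per hour first: Maternity 19 > Psych 15 > Onc 13 > Cardio 12 > Ortho 10.
Give Maternity 6 to hit its cap of 6 → 25 left.
Psych: +8 to 8 (cap) → 17 left.
Give Onc 16 to hit its cap of 16 → 1 left.
Cardio: +1 (room for 20) → 1. Pool exhausted.

1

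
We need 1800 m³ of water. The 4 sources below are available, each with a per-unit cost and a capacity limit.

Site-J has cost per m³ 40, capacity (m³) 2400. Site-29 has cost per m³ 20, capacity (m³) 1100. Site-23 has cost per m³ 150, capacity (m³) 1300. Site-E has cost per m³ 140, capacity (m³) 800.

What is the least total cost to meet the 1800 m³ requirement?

50000

Fill from the cheapest source first.
Take 1100 from Site-29 at 20 ; need 700 more.
Site-J (40): take the remaining 700 ; done.
Site-E, Site-23: unused.
Cost = 1100×20 + 700×40 = 50000.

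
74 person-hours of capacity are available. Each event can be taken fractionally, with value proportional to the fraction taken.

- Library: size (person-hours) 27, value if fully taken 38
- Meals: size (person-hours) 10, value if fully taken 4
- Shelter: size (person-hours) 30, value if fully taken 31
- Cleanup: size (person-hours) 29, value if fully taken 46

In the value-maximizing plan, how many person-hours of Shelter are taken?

18

Rank by value-to-size ratio: Cleanup 46/29≈1.59, Library 38/27≈1.41, Shelter 31/30≈1.03, Meals 4/10≈0.4.
Cleanup: take in full, 29 person-hours for value 46 — 45 left.
Take all of Library (27 person-hours, value 38) — 18 person-hours left.
Only 18 person-hours remain; take 18/30 of Shelter for value 31×18/30 = 18.6.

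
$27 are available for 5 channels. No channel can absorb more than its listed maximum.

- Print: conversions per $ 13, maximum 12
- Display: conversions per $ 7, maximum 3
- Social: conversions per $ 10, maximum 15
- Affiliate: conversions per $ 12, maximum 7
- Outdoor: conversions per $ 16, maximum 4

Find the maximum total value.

Highest conversions per $ first: Outdoor 16 > Print 13 > Affiliate 12 > Social 10 > Display 7.
Outdoor: +4 to 4 (cap) — 23 left.
Print takes 12 to reach its cap of 12 — 11 left.
Give Affiliate 7 to hit its cap of 7 — 4 left.
Only 4 left; Social takes them to reach 4.
Total = 13×12 + 10×4 + 12×7 + 16×4 = 344.

344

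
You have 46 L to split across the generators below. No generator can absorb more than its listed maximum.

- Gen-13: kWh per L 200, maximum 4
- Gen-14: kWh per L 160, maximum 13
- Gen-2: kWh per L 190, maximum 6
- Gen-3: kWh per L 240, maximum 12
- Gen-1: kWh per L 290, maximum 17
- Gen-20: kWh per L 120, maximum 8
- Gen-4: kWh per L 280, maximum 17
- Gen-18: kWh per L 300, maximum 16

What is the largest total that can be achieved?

13370

Order the generators by kWh per L: Gen-18 300 > Gen-1 290 > Gen-4 280 > Gen-3 240 > Gen-13 200 > Gen-2 190 > Gen-14 160 > Gen-20 120.
Give Gen-18 16 to hit its cap of 16 ; 30 left.
Gen-1: +17 to 17 (cap) ; 13 left.
Gen-4 has room for 17 but only 13 remain, so it gets 13.
Total = 290×17 + 280×13 + 300×16 = 13370.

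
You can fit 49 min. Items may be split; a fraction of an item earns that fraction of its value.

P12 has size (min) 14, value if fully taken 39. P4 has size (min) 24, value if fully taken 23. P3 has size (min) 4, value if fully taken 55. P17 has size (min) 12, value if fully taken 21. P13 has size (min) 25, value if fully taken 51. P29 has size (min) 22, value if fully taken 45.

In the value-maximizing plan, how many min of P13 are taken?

9

Sort by value density: P3 55/4≈13.8, P12 39/14≈2.79, P29 45/22≈2.05, P13 51/25≈2.04, P17 21/12≈1.75, P4 23/24≈0.958.
P3: take in full, 4 min for value 55 — 45 left.
P12: take in full, 14 min for value 39 — 31 left.
Take all of P29 (22 min, value 45) — 9 min left.
Fill the last 9 min with part of P13: 9/25 of it earns 18.36.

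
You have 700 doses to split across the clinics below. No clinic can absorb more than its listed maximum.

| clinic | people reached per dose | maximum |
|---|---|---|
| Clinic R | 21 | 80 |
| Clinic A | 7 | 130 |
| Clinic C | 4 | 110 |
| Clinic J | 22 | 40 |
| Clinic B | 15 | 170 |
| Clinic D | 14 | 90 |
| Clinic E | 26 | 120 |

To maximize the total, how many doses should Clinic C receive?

Rank by people reached per dose: Clinic E 26 > Clinic J 22 > Clinic R 21 > Clinic B 15 > Clinic D 14 > Clinic A 7 > Clinic C 4.
Clinic E: +120 to 120 (cap) — 580 left.
Give Clinic J 40 to hit its cap of 40 — 540 left.
Give Clinic R 80 to hit its cap of 80 — 460 left.
Clinic B: +170 to 170 (cap) — 290 left.
Clinic D: +90 to 90 (cap) — 200 left.
Clinic A takes 130 to reach its cap of 130 — 70 left.
Only 70 left; Clinic C takes them to reach 70.

70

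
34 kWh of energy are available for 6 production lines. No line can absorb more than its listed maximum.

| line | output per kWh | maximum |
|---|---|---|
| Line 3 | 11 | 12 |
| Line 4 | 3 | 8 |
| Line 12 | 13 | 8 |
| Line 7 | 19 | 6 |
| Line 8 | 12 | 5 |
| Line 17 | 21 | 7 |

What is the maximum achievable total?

513

Order the production lines by output per kWh: Line 17 21 > Line 7 19 > Line 12 13 > Line 8 12 > Line 3 11 > Line 4 3.
Line 17 takes 7 to reach its cap of 7 → 27 left.
Line 7: +6 to 6 (cap) → 21 left.
Line 12 takes 8 to reach its cap of 8 → 13 left.
Line 8: +5 to 5 (cap) → 8 left.
Line 3 has room for 12 but only 8 remain, so it gets 8.
Total = 11×8 + 13×8 + 19×6 + 12×5 + 21×7 = 513.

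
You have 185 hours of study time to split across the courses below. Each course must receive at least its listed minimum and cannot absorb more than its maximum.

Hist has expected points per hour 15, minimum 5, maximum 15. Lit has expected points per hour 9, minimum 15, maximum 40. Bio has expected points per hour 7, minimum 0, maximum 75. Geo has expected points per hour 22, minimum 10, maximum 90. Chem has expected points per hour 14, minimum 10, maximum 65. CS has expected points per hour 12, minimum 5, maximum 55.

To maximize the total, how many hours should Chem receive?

60

Meeting every minimum uses 5+15+0+10+10+5 = 45 hours, leaving 140.
Rank by expected points per hour: Geo 22 > Hist 15 > Chem 14 > CS 12 > Lit 9 > Bio 7.
Geo takes 80 more to reach its cap of 90 — 60 left.
Hist: +10 to 15 (cap) — 50 left.
Chem: +50 (room for 55) → 60. Pool exhausted.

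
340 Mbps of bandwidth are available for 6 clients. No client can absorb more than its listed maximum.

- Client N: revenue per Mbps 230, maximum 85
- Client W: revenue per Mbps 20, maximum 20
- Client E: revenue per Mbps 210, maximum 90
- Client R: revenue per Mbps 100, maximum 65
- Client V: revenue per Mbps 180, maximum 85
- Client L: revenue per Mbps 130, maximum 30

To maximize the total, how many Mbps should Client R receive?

50

Highest revenue per Mbps first: Client N 230 > Client E 210 > Client V 180 > Client L 130 > Client R 100 > Client W 20.
Client N takes 85 to reach its cap of 85 ; 255 left.
Client E: +90 to 90 (cap) ; 165 left.
Client V takes 85 to reach its cap of 85 ; 80 left.
Client L: +30 to 30 (cap) ; 50 left.
Only 50 left; Client R takes them to reach 50.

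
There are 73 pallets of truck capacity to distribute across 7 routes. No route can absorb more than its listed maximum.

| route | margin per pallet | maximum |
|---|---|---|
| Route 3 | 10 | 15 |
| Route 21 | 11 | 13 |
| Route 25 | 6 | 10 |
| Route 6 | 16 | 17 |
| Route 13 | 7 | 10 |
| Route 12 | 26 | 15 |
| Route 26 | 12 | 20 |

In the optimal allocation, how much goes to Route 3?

Rank by margin per pallet: Route 12 26 > Route 6 16 > Route 26 12 > Route 21 11 > Route 3 10 > Route 13 7 > Route 25 6.
Route 12 takes 15 to reach its cap of 15 ; 58 left.
Route 6: +17 to 17 (cap) ; 41 left.
Give Route 26 20 to hit its cap of 20 ; 21 left.
Route 21 takes 13 to reach its cap of 13 ; 8 left.
Route 3 has room for 15 but only 8 remain, so it gets 8.

8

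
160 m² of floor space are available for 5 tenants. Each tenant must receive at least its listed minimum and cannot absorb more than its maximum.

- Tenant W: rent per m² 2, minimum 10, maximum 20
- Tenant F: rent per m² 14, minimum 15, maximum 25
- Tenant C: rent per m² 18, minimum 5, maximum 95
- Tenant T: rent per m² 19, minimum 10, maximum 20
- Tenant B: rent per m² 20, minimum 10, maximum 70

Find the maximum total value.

Meeting every minimum uses 10+15+5+10+10 = 50 m², leaving 110.
Rank by rent per m²: Tenant B 20 > Tenant T 19 > Tenant C 18 > Tenant F 14 > Tenant W 2.
Tenant B: +60 to 70 (cap) ; 50 left.
Tenant T: +10 to 20 (cap) ; 40 left.
Only 40 left; Tenant C takes them to reach 45.
Total = 2×10 + 14×15 + 18×45 + 19×20 + 20×70 = 2820.

2820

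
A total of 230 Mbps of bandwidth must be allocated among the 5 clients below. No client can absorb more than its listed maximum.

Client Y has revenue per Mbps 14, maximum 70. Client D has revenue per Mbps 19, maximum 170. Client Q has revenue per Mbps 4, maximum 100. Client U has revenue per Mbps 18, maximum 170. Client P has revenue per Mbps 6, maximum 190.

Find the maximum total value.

4310

Order the clients by revenue per Mbps: Client D 19 > Client U 18 > Client Y 14 > Client P 6 > Client Q 4.
Client D takes 170 to reach its cap of 170 — 60 left.
Client U has room for 170 but only 60 remain, so it gets 60.
Total = 19×170 + 18×60 = 4310.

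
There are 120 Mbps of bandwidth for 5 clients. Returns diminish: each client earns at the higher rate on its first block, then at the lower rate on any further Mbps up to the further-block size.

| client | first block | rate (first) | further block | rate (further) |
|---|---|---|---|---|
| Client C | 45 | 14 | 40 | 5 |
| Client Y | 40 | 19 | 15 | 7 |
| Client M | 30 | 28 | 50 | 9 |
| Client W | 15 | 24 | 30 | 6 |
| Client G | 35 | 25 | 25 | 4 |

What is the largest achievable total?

Treat each block as its own option and order by rate: Client M/T1 28 > Client G/T1 25 > Client W/T1 24 > Client Y/T1 19 > Client C/T1 14 > Client M/T2 9 > Client Y/T2 7 > Client W/T2 6 > Client C/T2 5 > Client G/T2 4.
Client M/T1 (28): +30 ; 90 left.
Client G/T1 (25): +35 ; 55 left.
Fill Client W T1 block (15 at 24) ; 40 left.
Fill Client Y T1 block (40 at 19) ; 0 left.
Total = 28×30 + 25×35 + 24×15 + 19×40 = 2835.

2835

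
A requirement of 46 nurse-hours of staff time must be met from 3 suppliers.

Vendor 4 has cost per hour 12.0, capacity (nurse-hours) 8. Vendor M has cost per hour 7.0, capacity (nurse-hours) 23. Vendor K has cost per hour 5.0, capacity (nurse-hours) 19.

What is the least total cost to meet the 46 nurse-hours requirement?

304

Fill from the cheapest supplier first.
Take 19 from Vendor K at 5.0 — need 27 more.
Take 23 from Vendor M at 7.0 — need 4 more.
Take 4 from Vendor 4 at 12.0 to finish.
Cost = 19×5.0 + 23×7.0 + 4×12.0 = 304.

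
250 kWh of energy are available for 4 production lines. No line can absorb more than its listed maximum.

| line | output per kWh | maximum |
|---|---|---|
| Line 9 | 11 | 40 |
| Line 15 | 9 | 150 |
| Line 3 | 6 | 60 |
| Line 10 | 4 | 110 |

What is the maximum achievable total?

2150

Highest output per kWh first: Line 9 11 > Line 15 9 > Line 3 6 > Line 10 4.
Line 9 takes 40 to reach its cap of 40 — 210 left.
Line 15: +150 to 150 (cap) — 60 left.
Line 3 takes 60 to reach its cap of 60 — 0 left.
Total = 11×40 + 9×150 + 6×60 = 2150.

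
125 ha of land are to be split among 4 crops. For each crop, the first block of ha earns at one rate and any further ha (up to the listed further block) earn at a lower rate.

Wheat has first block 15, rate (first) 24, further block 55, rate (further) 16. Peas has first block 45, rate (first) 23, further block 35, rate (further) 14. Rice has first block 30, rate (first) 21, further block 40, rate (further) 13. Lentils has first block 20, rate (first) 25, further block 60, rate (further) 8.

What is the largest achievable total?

Rank every tier by rate: Lentils/T1 25 > Wheat/T1 24 > Peas/T1 23 > Rice/T1 21 > Wheat/T2 16 > Peas/T2 14 > Rice/T2 13 > Lentils/T2 8.
Fill Lentils T1 block (20 at 25) ; 105 left.
Wheat T1 at 24: fill all 15 ; 90 left.
Fill Peas T1 block (45 at 23) ; 45 left.
Rice T1 at 21: fill all 30 ; 15 left.
15 remain; put them into Wheat T2 at 16.
Total = 25×20 + 24×15 + 23×45 + 21×30 + 16×15 = 2765.

2765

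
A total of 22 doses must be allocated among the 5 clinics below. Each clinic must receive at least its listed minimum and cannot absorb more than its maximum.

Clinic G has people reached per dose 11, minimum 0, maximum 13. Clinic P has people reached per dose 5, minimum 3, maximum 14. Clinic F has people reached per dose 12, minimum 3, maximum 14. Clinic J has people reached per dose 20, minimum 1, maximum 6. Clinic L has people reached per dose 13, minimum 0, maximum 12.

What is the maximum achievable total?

301

Meeting every minimum uses 0+3+3+1+0 = 7 doses, leaving 15.
Order the clinics by people reached per dose: Clinic J 20 > Clinic L 13 > Clinic F 12 > Clinic G 11 > Clinic P 5.
Give Clinic J 5 more to hit its cap of 6 ; 10 left.
Clinic L has room for 12 more but only 10 remain, so it gets 10.
Total = 5×3 + 12×3 + 20×6 + 13×10 = 301.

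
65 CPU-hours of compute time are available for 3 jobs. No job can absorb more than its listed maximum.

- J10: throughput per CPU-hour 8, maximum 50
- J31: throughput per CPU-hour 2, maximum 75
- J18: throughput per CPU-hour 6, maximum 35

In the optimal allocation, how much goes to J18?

15

Highest throughput per CPU-hour first: J10 8 > J18 6 > J31 2.
J10: +50 to 50 (cap) → 15 left.
J18 has room for 35 but only 15 remain, so it gets 15.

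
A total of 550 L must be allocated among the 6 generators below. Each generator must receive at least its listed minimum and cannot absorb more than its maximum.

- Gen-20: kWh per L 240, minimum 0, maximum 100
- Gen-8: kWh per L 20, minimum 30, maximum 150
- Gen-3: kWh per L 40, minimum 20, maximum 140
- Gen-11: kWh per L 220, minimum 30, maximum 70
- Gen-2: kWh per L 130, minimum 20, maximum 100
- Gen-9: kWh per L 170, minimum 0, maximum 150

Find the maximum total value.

Meeting every minimum uses 0+30+20+30+20+0 = 100 L, leaving 450.
Highest kWh per L first: Gen-20 240 > Gen-11 220 > Gen-9 170 > Gen-2 130 > Gen-3 40 > Gen-8 20.
Give Gen-20 100 more to hit its cap of 100 → 350 left.
Give Gen-11 40 more to hit its cap of 70 → 310 left.
Give Gen-9 150 more to hit its cap of 150 → 160 left.
Gen-2: +80 to 100 (cap) → 80 left.
Only 80 left; Gen-3 takes them to reach 100.
Total = 240×100 + 20×30 + 40×100 + 220×70 + 130×100 + 170×150 = 82500.

82500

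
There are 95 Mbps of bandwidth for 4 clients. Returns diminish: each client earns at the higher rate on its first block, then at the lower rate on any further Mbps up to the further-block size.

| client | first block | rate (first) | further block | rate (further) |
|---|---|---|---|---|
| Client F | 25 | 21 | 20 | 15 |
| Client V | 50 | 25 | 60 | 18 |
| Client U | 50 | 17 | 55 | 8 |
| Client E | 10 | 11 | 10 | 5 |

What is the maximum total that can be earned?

Treat each block as its own option and order by rate: Client V/tier1 25 > Client F/tier1 21 > Client V/tier2 18 > Client U/tier1 17 > Client F/tier2 15 > Client E/tier1 11 > Client U/tier2 8 > Client E/tier2 5.
Client V/tier1 (25): +50 ; 45 left.
Client F/tier1 (21): +25 ; 20 left.
20 remain; put them into Client V tier2 at 18.
Total = 25×50 + 21×25 + 18×20 = 2135.

2135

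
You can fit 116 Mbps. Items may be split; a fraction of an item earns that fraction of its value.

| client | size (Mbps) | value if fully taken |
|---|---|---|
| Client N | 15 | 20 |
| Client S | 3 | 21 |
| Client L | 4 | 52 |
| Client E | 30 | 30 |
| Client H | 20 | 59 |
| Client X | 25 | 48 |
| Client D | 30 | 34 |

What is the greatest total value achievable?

253

Best value per unit of size first: Client L 52/4≈13, Client S 21/3≈7, Client H 59/20≈2.95, Client X 48/25≈1.92, Client N 20/15≈1.33, Client D 34/30≈1.13, Client E 30/30≈1.
Take all of Client L (4 Mbps, value 52) ; 112 Mbps left.
Client S: take in full, 3 Mbps for value 21 ; 109 left.
Take all of Client H (20 Mbps, value 59) ; 89 Mbps left.
Client X: take in full, 25 Mbps for value 48 ; 64 left.
Client N: take in full, 15 Mbps for value 20 ; 49 left.
All 30 Mbps of Client D fit (value 34) ; 19 remain.
19 Mbps left: a 19/30 share of Client E gives 30×19/30 = 19.
Total value = 253.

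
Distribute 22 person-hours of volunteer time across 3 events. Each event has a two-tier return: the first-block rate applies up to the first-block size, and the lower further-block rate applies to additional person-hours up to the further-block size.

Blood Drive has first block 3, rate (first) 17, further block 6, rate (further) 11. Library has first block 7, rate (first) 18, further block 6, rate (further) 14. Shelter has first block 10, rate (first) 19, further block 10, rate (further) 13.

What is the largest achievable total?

395

Order all 6 blocks by rate: Shelter/T1 19 > Library/T1 18 > Blood Drive/T1 17 > Library/T2 14 > Shelter/T2 13 > Blood Drive/T2 11.
Fill Shelter T1 block (10 at 19) → 12 left.
Library T1 at 18: fill all 7 → 5 left.
Fill Blood Drive T1 block (3 at 17) → 2 left.
Library/T2: +2 of 6 at 14; pool empty.
Total = 19×10 + 18×7 + 17×3 + 14×2 = 395.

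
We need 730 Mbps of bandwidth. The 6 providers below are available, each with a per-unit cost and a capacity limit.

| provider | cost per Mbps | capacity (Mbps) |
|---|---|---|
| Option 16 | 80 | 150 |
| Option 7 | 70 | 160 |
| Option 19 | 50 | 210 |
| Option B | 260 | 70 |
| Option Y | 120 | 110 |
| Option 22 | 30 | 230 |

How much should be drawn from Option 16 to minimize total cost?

130

Fill from the cheapest provider first.
Option 22 at 30: take all 230 Mbps ; 500 still needed.
Take 210 from Option 19 at 50 ; need 290 more.
Take 160 from Option 7 at 70 ; need 130 more.
Option 16 at 80: take 130 of its 150 ; requirement met.
Option Y, Option B: unused.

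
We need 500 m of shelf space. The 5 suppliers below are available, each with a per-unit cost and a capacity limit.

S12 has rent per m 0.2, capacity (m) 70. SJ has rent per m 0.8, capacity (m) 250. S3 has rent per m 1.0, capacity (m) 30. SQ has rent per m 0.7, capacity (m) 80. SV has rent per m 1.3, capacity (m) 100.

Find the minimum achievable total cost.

Use suppliers in increasing cost order.
S12 at 0.2: take all 70 m → 430 still needed.
SQ (0.7): use full 80 → 350 m to go.
Take 250 from SJ at 0.8 → need 100 more.
Take 30 from S3 at 1.0 → need 70 more.
Take 70 from SV at 1.3 to finish.
Cost = 70×0.2 + 80×0.7 + 250×0.8 + 30×1.0 + 70×1.3 = 391.

391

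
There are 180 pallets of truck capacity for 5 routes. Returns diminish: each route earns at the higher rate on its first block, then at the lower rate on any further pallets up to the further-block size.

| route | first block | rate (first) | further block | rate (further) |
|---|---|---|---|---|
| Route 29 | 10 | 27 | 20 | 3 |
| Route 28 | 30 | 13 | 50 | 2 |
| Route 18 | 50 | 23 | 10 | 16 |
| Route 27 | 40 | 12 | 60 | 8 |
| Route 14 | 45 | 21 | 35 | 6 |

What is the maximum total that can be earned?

3335

Treat each block as its own option and order by rate: Route 29/tier1 27 > Route 18/tier1 23 > Route 14/tier1 21 > Route 18/tier2 16 > Route 28/tier1 13 > Route 27/tier1 12 > Route 27/tier2 8 > Route 14/tier2 6 > Route 29/tier2 3 > Route 28/tier2 2.
Route 29 tier1 at 27: fill all 10 ; 170 left.
Fill Route 18 tier1 block (50 at 23) ; 120 left.
Route 14 tier1 at 21: fill all 45 ; 75 left.
Route 18 tier2 at 16: fill all 10 ; 65 left.
Route 28 tier1 at 13: fill all 30 ; 35 left.
Route 27 tier1 at 12: only 35 left, fill 35.
Total = 27×10 + 23×50 + 21×45 + 16×10 + 13×30 + 12×35 = 3335.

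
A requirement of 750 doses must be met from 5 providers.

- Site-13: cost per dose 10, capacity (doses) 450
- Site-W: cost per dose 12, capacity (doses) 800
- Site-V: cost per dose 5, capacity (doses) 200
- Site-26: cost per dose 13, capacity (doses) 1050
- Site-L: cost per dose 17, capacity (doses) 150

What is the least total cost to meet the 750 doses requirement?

6700

Fill from the cheapest provider first.
Site-V (5): use full 200 — 550 doses to go.
Take 450 from Site-13 at 10 — need 100 more.
Take 100 from Site-W at 12 to finish.
Site-26, Site-L: unused.
Cost = 200×5 + 450×10 + 100×12 = 6700.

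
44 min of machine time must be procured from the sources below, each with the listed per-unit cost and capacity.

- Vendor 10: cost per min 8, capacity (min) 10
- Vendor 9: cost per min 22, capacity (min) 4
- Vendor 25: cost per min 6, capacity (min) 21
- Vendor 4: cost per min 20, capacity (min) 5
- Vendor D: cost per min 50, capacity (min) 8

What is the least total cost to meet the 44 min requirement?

Cheapest first:
Vendor 25 (6): use full 21 — 23 min to go.
Vendor 10 at 8: take all 10 min — 13 still needed.
Vendor 4 at 20: take all 5 min — 8 still needed.
Vendor 9 at 22: take all 4 min — 4 still needed.
Vendor D (50): take the remaining 4 — done.
Cost = 21×6 + 10×8 + 5×20 + 4×22 + 4×50 = 594.

594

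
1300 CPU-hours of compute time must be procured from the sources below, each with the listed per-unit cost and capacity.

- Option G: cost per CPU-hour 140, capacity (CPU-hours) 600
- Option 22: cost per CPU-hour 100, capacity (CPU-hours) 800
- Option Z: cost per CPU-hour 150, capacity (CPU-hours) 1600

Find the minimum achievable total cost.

Use sources in increasing cost order.
Option 22 at 100: take all 800 CPU-hours — 500 still needed.
Option G at 140: take 500 of its 600 — requirement met.
Option Z: unused.
Cost = 800×100 + 500×140 = 150000.

150000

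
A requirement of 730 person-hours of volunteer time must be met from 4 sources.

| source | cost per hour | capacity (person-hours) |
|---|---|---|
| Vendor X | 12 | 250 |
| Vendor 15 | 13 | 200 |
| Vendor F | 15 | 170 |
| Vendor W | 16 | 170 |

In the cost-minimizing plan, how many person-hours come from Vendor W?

110

Use sources in increasing cost order.
Vendor X at 12: take all 250 person-hours — 480 still needed.
Take 200 from Vendor 15 at 13 — need 280 more.
Vendor F at 15: take all 170 person-hours — 110 still needed.
Take 110 from Vendor W at 16 to finish.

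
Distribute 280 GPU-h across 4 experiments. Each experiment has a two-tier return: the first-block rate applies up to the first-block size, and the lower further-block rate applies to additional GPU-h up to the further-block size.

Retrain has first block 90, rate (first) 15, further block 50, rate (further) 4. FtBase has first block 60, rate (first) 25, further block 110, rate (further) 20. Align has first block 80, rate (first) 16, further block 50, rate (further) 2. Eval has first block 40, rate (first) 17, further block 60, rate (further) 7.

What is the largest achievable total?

5500

Treat each block as its own option and order by rate: FtBase/tier1 25 > FtBase/tier2 20 > Eval/tier1 17 > Align/tier1 16 > Retrain/tier1 15 > Eval/tier2 7 > Retrain/tier2 4 > Align/tier2 2.
FtBase tier1 at 25: fill all 60 → 220 left.
Fill FtBase tier2 block (110 at 20) → 110 left.
Eval tier1 at 17: fill all 40 → 70 left.
70 remain; put them into Align tier1 at 16.
Total = 25×60 + 20×110 + 17×40 + 16×70 = 5500.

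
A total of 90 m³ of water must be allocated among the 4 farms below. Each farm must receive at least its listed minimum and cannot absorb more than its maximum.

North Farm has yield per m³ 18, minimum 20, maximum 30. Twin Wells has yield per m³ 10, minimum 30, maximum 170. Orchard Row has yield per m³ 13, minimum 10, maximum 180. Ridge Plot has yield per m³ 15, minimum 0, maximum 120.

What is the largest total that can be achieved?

Meeting every minimum uses 20+30+10+0 = 60 m³, leaving 30.
Rank by yield per m³: North Farm 18 > Ridge Plot 15 > Orchard Row 13 > Twin Wells 10.
Give North Farm 10 more to hit its cap of 30 ; 20 left.
Ridge Plot: +20 (room for 120) → 20. Pool exhausted.
Total = 18×30 + 10×30 + 13×10 + 15×20 = 1270.

1270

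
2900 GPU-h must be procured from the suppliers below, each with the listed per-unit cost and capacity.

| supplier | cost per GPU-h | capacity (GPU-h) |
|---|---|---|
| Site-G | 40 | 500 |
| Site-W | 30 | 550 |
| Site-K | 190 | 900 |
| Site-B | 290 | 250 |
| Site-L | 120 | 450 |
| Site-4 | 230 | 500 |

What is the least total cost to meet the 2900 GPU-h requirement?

Cheapest first:
Take 550 from Site-W at 30 ; need 2350 more.
Take 500 from Site-G at 40 ; need 1850 more.
Site-L (120): use full 450 ; 1400 GPU-h to go.
Take 900 from Site-K at 190 ; need 500 more.
Take 500 from Site-4 at 230 ; need 0 more.
Site-B: unused.
Cost = 550×30 + 500×40 + 450×120 + 900×190 + 500×230 = 376500.

376500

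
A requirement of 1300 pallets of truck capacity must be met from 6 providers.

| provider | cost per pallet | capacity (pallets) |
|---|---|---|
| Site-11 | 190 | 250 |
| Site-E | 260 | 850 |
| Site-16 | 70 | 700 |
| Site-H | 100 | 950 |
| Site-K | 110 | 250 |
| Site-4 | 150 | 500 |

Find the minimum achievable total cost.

109000

Cheapest first:
Take 700 from Site-16 at 70 — need 600 more.
Site-H (100): take the remaining 600 — done.
Site-K, Site-4, Site-11, Site-E: unused.
Cost = 700×70 + 600×100 = 109000.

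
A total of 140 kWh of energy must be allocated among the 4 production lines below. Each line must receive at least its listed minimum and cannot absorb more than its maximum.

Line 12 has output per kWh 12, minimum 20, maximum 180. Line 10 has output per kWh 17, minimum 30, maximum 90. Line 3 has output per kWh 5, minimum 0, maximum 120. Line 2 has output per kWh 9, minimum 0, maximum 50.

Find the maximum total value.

2130

Meeting every minimum uses 20+30+0+0 = 50 kWh, leaving 90.
Order the production lines by output per kWh: Line 10 17 > Line 12 12 > Line 2 9 > Line 3 5.
Give Line 10 60 more to hit its cap of 90 → 30 left.
Only 30 left; Line 12 takes them to reach 50.
Total = 12×50 + 17×90 = 2130.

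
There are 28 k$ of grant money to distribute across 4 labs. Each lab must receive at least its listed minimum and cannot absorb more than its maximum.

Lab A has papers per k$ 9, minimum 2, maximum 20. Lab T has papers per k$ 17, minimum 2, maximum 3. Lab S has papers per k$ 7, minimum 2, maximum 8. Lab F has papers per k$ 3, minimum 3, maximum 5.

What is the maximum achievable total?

Meeting every minimum uses 2+2+2+3 = 9 k$, leaving 19.
Highest papers per k$ first: Lab T 17 > Lab A 9 > Lab S 7 > Lab F 3.
Give Lab T 1 more to hit its cap of 3 → 18 left.
Lab A: +18 to 20 (cap) → 0 left.
Total = 9×20 + 17×3 + 7×2 + 3×3 = 254.

254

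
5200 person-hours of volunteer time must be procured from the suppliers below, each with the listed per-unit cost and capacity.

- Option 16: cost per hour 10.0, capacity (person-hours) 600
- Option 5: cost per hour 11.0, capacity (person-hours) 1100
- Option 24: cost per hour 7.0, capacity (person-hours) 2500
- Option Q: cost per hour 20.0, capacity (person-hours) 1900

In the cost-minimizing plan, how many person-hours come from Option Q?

1000

Fill from the cheapest supplier first.
Option 24 (7.0): use full 2500 ; 2700 person-hours to go.
Option 16 (10.0): use full 600 ; 2100 person-hours to go.
Option 5 at 11.0: take all 1100 person-hours ; 1000 still needed.
Take 1000 from Option Q at 20.0 to finish.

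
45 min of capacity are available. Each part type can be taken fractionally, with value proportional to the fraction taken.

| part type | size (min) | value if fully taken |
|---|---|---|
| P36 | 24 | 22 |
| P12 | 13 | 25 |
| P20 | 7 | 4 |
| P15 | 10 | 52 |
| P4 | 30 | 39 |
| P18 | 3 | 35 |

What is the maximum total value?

136.7

Best value per unit of size first: P18 35/3≈11.7, P15 52/10≈5.2, P12 25/13≈1.92, P4 39/30≈1.3, P36 22/24≈0.917, P20 4/7≈0.571.
Take all of P18 (3 min, value 35) ; 42 min left.
All 10 min of P15 fit (value 52) ; 32 remain.
Take all of P12 (13 min, value 25) ; 19 min left.
Fill the last 19 min with part of P4: 19/30 of it earns 24.7.
Total value = 136.7.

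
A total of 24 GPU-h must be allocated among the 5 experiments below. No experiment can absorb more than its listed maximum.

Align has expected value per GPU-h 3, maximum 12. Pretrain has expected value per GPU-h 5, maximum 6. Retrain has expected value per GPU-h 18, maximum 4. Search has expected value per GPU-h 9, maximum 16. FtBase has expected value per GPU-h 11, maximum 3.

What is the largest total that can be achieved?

254

Highest expected value per GPU-h first: Retrain 18 > FtBase 11 > Search 9 > Pretrain 5 > Align 3.
Give Retrain 4 to hit its cap of 4 → 20 left.
FtBase takes 3 to reach its cap of 3 → 17 left.
Search: +16 to 16 (cap) → 1 left.
Only 1 left; Pretrain takes them to reach 1.
Total = 5×1 + 18×4 + 9×16 + 11×3 = 254.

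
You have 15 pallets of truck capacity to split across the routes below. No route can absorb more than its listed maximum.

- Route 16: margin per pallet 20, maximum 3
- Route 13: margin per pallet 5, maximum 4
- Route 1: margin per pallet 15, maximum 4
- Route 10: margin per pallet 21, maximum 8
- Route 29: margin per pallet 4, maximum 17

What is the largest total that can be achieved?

Rank by margin per pallet: Route 10 21 > Route 16 20 > Route 1 15 > Route 13 5 > Route 29 4.
Route 10: +8 to 8 (cap) — 7 left.
Give Route 16 3 to hit its cap of 3 — 4 left.
Route 1: +4 to 4 (cap) — 0 left.
Total = 20×3 + 15×4 + 21×8 = 288.

288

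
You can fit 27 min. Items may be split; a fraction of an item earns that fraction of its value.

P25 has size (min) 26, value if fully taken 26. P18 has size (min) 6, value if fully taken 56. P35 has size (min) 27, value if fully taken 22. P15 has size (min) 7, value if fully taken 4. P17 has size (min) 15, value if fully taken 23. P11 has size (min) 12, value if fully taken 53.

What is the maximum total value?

122.8

Sort by value density: P18 56/6≈9.33, P11 53/12≈4.42, P17 23/15≈1.53, P25 26/26≈1, P35 22/27≈0.815, P15 4/7≈0.571.
Take all of P18 (6 min, value 56) ; 21 min left.
Take all of P11 (12 min, value 53) ; 9 min left.
Only 9 min remain; take 9/15 of P17 for value 23×9/15 = 13.8.
Total value = 122.8.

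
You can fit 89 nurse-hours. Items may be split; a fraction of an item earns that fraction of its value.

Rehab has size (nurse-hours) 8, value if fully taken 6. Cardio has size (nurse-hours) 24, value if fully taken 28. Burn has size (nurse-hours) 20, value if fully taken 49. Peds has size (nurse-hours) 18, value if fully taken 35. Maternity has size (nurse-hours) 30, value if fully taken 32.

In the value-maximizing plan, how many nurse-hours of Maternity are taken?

27

Sort by value density: Burn 49/20≈2.45, Peds 35/18≈1.94, Cardio 28/24≈1.17, Maternity 32/30≈1.07, Rehab 6/8≈0.75.
Burn: take in full, 20 nurse-hours for value 49 → 69 left.
All 18 nurse-hours of Peds fit (value 35) → 51 remain.
Cardio: take in full, 24 nurse-hours for value 28 → 27 left.
Fill the last 27 nurse-hours with part of Maternity: 27/30 of it earns 28.8.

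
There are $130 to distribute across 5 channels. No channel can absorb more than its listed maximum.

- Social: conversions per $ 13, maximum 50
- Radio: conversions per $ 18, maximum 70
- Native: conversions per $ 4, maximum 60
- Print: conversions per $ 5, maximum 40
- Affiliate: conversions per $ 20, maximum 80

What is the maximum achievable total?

Order the channels by conversions per $: Affiliate 20 > Radio 18 > Social 13 > Print 5 > Native 4.
Affiliate: +80 to 80 (cap) ; 50 left.
Radio: +50 (room for 70) → 50. Pool exhausted.
Total = 18×50 + 20×80 = 2500.

2500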